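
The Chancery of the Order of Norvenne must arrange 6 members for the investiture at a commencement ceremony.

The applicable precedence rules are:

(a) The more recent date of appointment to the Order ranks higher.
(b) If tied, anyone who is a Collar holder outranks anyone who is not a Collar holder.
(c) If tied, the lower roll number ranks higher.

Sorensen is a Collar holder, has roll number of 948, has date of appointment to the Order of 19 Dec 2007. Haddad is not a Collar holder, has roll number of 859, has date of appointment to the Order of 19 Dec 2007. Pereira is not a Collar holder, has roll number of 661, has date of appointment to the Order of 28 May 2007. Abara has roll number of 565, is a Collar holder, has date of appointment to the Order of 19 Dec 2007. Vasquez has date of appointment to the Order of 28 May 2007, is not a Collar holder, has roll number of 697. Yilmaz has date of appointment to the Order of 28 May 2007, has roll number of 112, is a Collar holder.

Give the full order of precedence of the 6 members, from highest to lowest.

By date of appointment to the Order (later first): Abara, Sorensen and Haddad (each 19 Dec 2007); then Yilmaz, Pereira and Vasquez (each 28 May 2007).
Among Abara, Sorensen and Haddad, a Collar holder before not a Collar holder: Abara and Sorensen (a Collar holder) before Haddad (not a Collar holder).
Among Abara and Sorensen, by roll number (lower first): Abara (565) before Sorensen (948).
Among Yilmaz, Pereira and Vasquez, a Collar holder before not a Collar holder: Yilmaz (a Collar holder) before Pereira and Vasquez (not a Collar holder).
Among Pereira and Vasquez, by roll number (lower first): Pereira (661) before Vasquez (697).
Full order: Abara, Sorensen, Haddad, Yilmaz, Pereira, Vasquez.

Abara, Sorensen, Haddad, Yilmaz, Pereira, Vasquez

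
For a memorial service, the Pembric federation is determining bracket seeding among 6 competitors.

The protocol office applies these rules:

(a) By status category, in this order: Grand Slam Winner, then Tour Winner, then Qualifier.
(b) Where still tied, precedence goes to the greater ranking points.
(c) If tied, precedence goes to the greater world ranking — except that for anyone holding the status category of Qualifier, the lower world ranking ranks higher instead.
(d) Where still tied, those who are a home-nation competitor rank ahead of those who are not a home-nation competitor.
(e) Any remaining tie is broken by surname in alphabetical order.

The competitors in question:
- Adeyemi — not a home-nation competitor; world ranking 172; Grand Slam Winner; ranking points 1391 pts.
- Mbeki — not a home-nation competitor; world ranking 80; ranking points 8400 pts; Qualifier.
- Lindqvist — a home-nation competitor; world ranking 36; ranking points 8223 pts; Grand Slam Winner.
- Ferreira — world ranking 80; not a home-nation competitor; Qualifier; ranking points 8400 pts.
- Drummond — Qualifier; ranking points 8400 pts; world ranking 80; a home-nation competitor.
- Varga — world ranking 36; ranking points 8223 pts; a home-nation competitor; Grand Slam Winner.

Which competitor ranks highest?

By status category: Lindqvist, Varga and Adeyemi (Grand Slam Winner); then Drummond, Ferreira and Mbeki (Qualifier).
Among Lindqvist, Varga and Adeyemi, by ranking points (higher first): Lindqvist and Varga (8223 pts) before Adeyemi (1391 pts).
Lindqvist and Varga both have world ranking 36, so the next rule applies.
Lindqvist and Varga are each a home-nation competitor, so the next rule applies.
Among Lindqvist and Varga, alphabetically by surname: Lindqvist before Varga.
Drummond, Ferreira and Mbeki all have ranking points 8400 pts, so the next rule applies.
Drummond, Ferreira and Mbeki all have world ranking 80, so the next rule applies.
Among Drummond, Ferreira and Mbeki, a home-nation competitor before not a home-nation competitor: Drummond (a home-nation competitor) before Ferreira and Mbeki (not a home-nation competitor).
Among Ferreira and Mbeki, alphabetically by surname: Ferreira before Mbeki.
Order: Lindqvist, Varga, Adeyemi, Drummond, Ferreira, Mbeki.

Lindqvist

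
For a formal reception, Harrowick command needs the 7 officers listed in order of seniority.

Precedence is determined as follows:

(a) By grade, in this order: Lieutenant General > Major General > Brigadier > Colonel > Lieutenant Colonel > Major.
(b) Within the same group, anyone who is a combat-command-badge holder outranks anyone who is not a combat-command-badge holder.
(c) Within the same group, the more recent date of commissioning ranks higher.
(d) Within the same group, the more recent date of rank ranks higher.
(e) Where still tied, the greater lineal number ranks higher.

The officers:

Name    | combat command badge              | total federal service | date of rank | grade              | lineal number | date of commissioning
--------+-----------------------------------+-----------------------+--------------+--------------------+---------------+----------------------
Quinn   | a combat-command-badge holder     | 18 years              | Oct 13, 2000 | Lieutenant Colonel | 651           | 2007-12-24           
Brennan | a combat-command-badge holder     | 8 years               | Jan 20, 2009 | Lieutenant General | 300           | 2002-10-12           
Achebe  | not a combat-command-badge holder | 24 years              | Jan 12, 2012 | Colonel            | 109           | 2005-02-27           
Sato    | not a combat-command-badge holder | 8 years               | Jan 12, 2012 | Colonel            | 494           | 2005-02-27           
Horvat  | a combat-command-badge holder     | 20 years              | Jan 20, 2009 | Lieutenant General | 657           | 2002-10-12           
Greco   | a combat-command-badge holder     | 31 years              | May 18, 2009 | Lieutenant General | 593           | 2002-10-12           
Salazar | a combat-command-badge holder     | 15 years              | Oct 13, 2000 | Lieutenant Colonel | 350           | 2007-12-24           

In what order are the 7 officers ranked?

Greco, Horvat, Brennan, Sato, Achebe, Quinn, Salazar

By grade: Greco, Horvat and Brennan (Lieutenant General); then Sato and Achebe (Colonel); then Quinn and Salazar (Lieutenant Colonel).
Greco, Horvat and Brennan are each a combat-command-badge holder, so the next rule applies.
Greco, Horvat and Brennan all have date of commissioning 2002-10-12, so the next rule applies.
Among Greco, Horvat and Brennan, by date of rank (later first): Greco (May 18, 2009) before Horvat and Brennan (Jan 20, 2009).
Among Horvat and Brennan, by lineal number (higher first): Horvat (657) before Brennan (300).
Sato and Achebe are each not a combat-command-badge holder, so the next rule applies.
Sato and Achebe both have date of commissioning 2005-02-27, so the next rule applies.
Sato and Achebe both have date of rank Jan 12, 2012, so the next rule applies.
Among Sato and Achebe, by lineal number (higher first): Sato (494) before Achebe (109).
Quinn and Salazar are each a combat-command-badge holder, so the next rule applies.
Quinn and Salazar both have date of commissioning 2007-12-24, so the next rule applies.
Quinn and Salazar both have date of rank Oct 13, 2000, so the next rule applies.
Among Quinn and Salazar, by lineal number (higher first): Quinn (651) before Salazar (350).
Full order: Greco, Horvat, Brennan, Sato, Achebe, Quinn, Salazar.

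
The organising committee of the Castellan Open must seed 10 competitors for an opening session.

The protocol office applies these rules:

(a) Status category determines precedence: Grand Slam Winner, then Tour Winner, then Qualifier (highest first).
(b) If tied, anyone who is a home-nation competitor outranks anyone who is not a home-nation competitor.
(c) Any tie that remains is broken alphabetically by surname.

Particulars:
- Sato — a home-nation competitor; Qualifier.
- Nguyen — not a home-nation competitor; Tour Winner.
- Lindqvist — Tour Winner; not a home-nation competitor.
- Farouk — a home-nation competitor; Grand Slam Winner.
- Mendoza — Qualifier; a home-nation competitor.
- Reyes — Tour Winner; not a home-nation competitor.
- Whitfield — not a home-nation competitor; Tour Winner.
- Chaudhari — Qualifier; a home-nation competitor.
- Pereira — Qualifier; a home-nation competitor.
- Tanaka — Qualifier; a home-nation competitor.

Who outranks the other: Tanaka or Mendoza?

Mendoza

By status category: Farouk (Grand Slam Winner); then Lindqvist, Nguyen, Reyes and Whitfield (Tour Winner); then Chaudhari, Mendoza, Pereira, Sato and Tanaka (Qualifier).
Lindqvist, Nguyen, Reyes and Whitfield are each not a home-nation competitor, so the next rule applies.
Among Lindqvist, Nguyen, Reyes and Whitfield, alphabetically by surname: Lindqvist before Nguyen before Reyes before Whitfield.
Chaudhari, Mendoza, Pereira, Sato and Tanaka are each a home-nation competitor, so the next rule applies.
Among Chaudhari, Mendoza, Pereira, Sato and Tanaka, alphabetically by surname: Chaudhari before Mendoza before Pereira before Sato before Tanaka.
So Mendoza takes precedence.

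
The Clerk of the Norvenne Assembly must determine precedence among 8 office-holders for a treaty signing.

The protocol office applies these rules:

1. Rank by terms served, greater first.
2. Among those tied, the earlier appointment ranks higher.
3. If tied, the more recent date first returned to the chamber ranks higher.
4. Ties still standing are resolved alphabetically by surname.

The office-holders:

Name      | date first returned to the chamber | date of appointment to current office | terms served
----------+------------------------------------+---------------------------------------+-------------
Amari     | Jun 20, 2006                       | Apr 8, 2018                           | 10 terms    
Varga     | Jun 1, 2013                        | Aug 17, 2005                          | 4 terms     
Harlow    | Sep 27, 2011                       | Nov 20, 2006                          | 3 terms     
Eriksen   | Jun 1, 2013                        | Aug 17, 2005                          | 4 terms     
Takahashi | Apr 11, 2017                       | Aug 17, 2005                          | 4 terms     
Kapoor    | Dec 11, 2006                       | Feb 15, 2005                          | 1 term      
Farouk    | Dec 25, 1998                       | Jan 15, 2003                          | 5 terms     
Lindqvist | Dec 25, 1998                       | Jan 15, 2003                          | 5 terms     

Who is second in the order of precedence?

Farouk

By terms served (higher first): Amari (10 terms); then Farouk and Lindqvist (both 5 terms); then Takahashi, Eriksen and Varga (each 4 terms); then Harlow (3 terms); then Kapoor (1 term).
Farouk and Lindqvist both have date of appointment to current office Jan 15, 2003, so the next rule applies.
Farouk and Lindqvist both have date first returned to the chamber Dec 25, 1998, so the next rule applies.
Among Farouk and Lindqvist, alphabetically by surname: Farouk before Lindqvist.
Takahashi, Eriksen and Varga all have date of appointment to current office Aug 17, 2005, so the next rule applies.
Among Takahashi, Eriksen and Varga, by date first returned to the chamber (later first): Takahashi (Apr 11, 2017) before Eriksen and Varga (Jun 1, 2013).
Among Eriksen and Varga, alphabetically by surname: Eriksen before Varga.
Order: Amari, Farouk, Lindqvist, Takahashi, Eriksen, Varga, Harlow, Kapoor.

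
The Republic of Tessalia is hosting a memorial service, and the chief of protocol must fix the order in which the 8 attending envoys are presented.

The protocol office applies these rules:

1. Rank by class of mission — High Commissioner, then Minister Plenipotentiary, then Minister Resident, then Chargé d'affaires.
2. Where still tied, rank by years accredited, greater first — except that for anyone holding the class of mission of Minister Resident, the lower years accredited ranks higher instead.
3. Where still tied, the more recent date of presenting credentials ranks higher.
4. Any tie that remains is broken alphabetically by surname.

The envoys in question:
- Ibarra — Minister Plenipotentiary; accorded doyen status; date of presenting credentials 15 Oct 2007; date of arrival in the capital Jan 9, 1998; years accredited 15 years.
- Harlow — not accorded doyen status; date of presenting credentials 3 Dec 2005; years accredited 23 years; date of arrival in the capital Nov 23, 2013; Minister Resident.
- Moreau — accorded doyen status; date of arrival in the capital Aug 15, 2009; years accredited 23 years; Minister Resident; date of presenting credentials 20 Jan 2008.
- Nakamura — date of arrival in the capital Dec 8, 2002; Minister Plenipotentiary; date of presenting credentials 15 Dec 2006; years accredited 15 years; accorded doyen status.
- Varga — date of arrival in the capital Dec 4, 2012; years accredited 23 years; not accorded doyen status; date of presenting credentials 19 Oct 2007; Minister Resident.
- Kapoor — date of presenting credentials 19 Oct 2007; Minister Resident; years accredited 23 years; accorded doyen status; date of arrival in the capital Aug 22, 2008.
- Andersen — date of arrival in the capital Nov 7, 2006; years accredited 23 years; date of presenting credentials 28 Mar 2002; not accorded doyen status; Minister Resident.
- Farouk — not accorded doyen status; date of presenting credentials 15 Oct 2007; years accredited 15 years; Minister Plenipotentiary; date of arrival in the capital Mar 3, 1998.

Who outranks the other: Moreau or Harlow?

Moreau

By class of mission: Farouk, Ibarra and Nakamura (Minister Plenipotentiary); then Moreau, Kapoor, Varga, Harlow and Andersen (Minister Resident).
Farouk, Ibarra and Nakamura all have years accredited 15 years, so the next rule applies.
Among Farouk, Ibarra and Nakamura, by date of presenting credentials (later first): Farouk and Ibarra (15 Oct 2007) before Nakamura (15 Dec 2006).
Among Farouk and Ibarra, alphabetically by surname: Farouk before Ibarra.
Moreau, Kapoor, Varga, Harlow and Andersen all have years accredited 23 years, so the next rule applies.
Among Moreau, Kapoor, Varga, Harlow and Andersen, by date of presenting credentials (later first): Moreau (20 Jan 2008) before Kapoor and Varga (19 Oct 2007) before Harlow (3 Dec 2005) before Andersen (28 Mar 2002).
Among Kapoor and Varga, alphabetically by surname: Kapoor before Varga.
So Moreau takes precedence.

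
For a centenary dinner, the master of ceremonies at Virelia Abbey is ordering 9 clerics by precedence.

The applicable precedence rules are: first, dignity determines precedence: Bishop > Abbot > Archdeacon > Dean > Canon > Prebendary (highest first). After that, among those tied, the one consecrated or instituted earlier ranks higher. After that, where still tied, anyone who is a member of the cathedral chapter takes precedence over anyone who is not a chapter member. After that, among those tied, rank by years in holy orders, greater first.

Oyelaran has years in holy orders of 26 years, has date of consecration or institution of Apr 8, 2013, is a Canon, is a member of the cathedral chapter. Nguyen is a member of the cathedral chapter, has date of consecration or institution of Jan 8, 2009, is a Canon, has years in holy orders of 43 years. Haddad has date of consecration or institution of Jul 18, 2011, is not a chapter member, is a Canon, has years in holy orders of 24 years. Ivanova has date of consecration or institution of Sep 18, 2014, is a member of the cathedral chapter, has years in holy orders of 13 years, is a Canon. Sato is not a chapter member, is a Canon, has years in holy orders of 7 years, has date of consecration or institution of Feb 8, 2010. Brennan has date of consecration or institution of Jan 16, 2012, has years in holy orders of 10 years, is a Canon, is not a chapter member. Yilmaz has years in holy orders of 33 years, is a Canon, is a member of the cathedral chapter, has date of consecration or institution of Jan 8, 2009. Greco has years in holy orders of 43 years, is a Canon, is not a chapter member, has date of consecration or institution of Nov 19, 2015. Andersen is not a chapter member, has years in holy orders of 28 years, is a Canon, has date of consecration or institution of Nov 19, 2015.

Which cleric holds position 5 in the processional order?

By dignity: Nguyen, Yilmaz, Sato, Haddad, Brennan, Oyelaran, Ivanova, Greco and Andersen (Canon).
Among Nguyen, Yilmaz, Sato, Haddad, Brennan, Oyelaran, Ivanova, Greco and Andersen, by date of consecration or institution (earlier first): Nguyen and Yilmaz (Jan 8, 2009) before Sato (Feb 8, 2010) before Haddad (Jul 18, 2011) before Brennan (Jan 16, 2012) before Oyelaran (Apr 8, 2013) before Ivanova (Sep 18, 2014) before Greco and Andersen (Nov 19, 2015).
Nguyen and Yilmaz are each a member of the cathedral chapter, so the next rule applies.
Among Nguyen and Yilmaz, by years in holy orders (higher first): Nguyen (43 years) before Yilmaz (33 years).
Greco and Andersen are each not a chapter member, so the next rule applies.
Among Greco and Andersen, by years in holy orders (higher first): Greco (43 years) before Andersen (28 years).
Order: Nguyen, Yilmaz, Sato, Haddad, Brennan, Oyelaran, Ivanova, Greco, Andersen.

Brennan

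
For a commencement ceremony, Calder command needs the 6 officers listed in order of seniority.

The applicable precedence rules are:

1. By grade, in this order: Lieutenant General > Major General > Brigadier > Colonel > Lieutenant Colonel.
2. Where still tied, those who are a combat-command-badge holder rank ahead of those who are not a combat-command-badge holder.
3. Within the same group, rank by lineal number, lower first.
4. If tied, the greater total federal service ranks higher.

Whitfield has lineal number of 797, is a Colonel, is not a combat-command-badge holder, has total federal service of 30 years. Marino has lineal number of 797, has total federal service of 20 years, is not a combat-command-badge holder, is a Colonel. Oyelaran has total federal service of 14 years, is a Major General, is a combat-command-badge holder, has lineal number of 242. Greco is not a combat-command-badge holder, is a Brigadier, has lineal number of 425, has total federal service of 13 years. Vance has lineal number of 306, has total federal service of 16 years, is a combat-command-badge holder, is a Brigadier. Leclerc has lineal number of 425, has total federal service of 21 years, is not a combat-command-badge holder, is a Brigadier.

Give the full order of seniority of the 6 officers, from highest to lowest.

Oyelaran, Vance, Leclerc, Greco, Whitfield, Marino

By grade: Oyelaran (Major General); then Vance, Leclerc and Greco (Brigadier); then Whitfield and Marino (Colonel).
Among Vance, Leclerc and Greco, a combat-command-badge holder before not a combat-command-badge holder: Vance (a combat-command-badge holder) before Leclerc and Greco (not a combat-command-badge holder).
Leclerc and Greco both have lineal number 425, so the next rule applies.
Among Leclerc and Greco, by total federal service (higher first): Leclerc (21 years) before Greco (13 years).
Whitfield and Marino are each not a combat-command-badge holder, so the next rule applies.
Whitfield and Marino both have lineal number 797, so the next rule applies.
Among Whitfield and Marino, by total federal service (higher first): Whitfield (30 years) before Marino (20 years).
Full order: Oyelaran, Vance, Leclerc, Greco, Whitfield, Marino.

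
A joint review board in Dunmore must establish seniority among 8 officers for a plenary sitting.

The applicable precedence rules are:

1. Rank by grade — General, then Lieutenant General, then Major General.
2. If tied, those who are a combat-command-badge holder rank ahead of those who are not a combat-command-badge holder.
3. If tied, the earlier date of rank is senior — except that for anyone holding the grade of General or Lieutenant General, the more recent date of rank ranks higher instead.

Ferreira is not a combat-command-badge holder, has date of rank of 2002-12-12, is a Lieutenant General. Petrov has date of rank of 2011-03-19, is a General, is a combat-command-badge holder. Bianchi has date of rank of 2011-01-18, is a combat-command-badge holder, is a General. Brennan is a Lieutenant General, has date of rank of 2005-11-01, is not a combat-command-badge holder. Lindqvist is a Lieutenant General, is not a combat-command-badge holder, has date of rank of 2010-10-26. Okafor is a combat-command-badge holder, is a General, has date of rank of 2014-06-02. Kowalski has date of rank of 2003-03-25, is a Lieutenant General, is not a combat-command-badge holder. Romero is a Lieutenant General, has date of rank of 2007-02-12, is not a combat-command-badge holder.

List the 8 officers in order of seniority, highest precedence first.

Okafor, Petrov, Bianchi, Lindqvist, Romero, Brennan, Kowalski, Ferreira

By grade: Okafor, Petrov and Bianchi (General); then Lindqvist, Romero, Brennan, Kowalski and Ferreira (Lieutenant General).
Okafor, Petrov and Bianchi are each a combat-command-badge holder, so the next rule applies.
Among Okafor, Petrov and Bianchi, by date of rank (later first) (reversed rule for this group): Okafor (2014-06-02) before Petrov (2011-03-19) before Bianchi (2011-01-18).
Lindqvist, Romero, Brennan, Kowalski and Ferreira are each not a combat-command-badge holder, so the next rule applies.
Among Lindqvist, Romero, Brennan, Kowalski and Ferreira, by date of rank (later first) (reversed rule for this group): Lindqvist (2010-10-26) before Romero (2007-02-12) before Brennan (2005-11-01) before Kowalski (2003-03-25) before Ferreira (2002-12-12).
Full order: Okafor, Petrov, Bianchi, Lindqvist, Romero, Brennan, Kowalski, Ferreira.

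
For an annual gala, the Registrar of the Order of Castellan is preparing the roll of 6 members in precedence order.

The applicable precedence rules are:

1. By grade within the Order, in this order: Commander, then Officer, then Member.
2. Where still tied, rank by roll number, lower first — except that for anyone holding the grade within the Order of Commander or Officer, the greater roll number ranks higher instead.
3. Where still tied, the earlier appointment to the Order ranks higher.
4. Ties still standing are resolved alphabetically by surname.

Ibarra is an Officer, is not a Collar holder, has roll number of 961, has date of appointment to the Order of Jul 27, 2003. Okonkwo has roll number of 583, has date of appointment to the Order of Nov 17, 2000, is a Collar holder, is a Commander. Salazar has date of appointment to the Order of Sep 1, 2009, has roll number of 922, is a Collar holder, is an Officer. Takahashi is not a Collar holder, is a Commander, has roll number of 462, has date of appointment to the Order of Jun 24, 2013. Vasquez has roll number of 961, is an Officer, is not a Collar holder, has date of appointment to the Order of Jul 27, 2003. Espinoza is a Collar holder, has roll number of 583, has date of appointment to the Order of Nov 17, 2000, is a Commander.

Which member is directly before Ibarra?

Takahashi

By grade within the Order: Espinoza, Okonkwo and Takahashi (Commander); then Ibarra, Vasquez and Salazar (Officer).
Among Espinoza, Okonkwo and Takahashi, by roll number (higher first) (reversed rule for this group): Espinoza and Okonkwo (583) before Takahashi (462).
Espinoza and Okonkwo both have date of appointment to the Order Nov 17, 2000, so the next rule applies.
Among Espinoza and Okonkwo, alphabetically by surname: Espinoza before Okonkwo.
Among Ibarra, Vasquez and Salazar, by roll number (higher first) (reversed rule for this group): Ibarra and Vasquez (961) before Salazar (922).
Ibarra and Vasquez both have date of appointment to the Order Jul 27, 2003, so the next rule applies.
Among Ibarra and Vasquez, alphabetically by surname: Ibarra before Vasquez.
Order: Espinoza, Okonkwo, Takahashi, Ibarra, Vasquez, Salazar.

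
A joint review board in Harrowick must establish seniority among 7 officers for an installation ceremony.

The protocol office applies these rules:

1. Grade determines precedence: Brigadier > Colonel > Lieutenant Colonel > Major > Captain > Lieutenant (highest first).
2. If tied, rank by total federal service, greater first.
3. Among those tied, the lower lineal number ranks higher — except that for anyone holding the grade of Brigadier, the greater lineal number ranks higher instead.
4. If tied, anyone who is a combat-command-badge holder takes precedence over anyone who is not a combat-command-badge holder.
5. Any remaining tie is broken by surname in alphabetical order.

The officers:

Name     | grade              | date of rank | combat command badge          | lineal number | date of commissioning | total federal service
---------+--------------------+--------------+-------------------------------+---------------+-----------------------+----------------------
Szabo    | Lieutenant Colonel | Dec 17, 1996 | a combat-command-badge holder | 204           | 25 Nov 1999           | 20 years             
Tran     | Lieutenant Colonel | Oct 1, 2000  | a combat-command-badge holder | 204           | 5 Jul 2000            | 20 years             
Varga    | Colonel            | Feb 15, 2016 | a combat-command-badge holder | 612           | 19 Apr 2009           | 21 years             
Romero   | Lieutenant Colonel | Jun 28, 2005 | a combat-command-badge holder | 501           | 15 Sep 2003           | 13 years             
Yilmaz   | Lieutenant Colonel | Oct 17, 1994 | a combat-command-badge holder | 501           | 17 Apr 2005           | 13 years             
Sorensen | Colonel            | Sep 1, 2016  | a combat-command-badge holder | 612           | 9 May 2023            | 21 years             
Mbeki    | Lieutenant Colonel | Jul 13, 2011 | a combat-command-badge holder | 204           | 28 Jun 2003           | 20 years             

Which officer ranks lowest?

Yilmaz

By grade: Sorensen and Varga (Colonel); then Mbeki, Szabo, Tran, Romero and Yilmaz (Lieutenant Colonel).
Sorensen and Varga both have total federal service 21 years, so the next rule applies.
Sorensen and Varga both have lineal number 612, so the next rule applies.
Sorensen and Varga are each a combat-command-badge holder, so the next rule applies.
Among Sorensen and Varga, alphabetically by surname: Sorensen before Varga.
Among Mbeki, Szabo, Tran, Romero and Yilmaz, by total federal service (higher first): Mbeki, Szabo and Tran (20 years) before Romero and Yilmaz (13 years).
Mbeki, Szabo and Tran all have lineal number 204, so the next rule applies.
Mbeki, Szabo and Tran are each a combat-command-badge holder, so the next rule applies.
Among Mbeki, Szabo and Tran, alphabetically by surname: Mbeki before Szabo before Tran.
Romero and Yilmaz both have lineal number 501, so the next rule applies.
Romero and Yilmaz are each a combat-command-badge holder, so the next rule applies.
Among Romero and Yilmaz, alphabetically by surname: Romero before Yilmaz.
Order: Sorensen, Varga, Mbeki, Szabo, Tran, Romero, Yilmaz.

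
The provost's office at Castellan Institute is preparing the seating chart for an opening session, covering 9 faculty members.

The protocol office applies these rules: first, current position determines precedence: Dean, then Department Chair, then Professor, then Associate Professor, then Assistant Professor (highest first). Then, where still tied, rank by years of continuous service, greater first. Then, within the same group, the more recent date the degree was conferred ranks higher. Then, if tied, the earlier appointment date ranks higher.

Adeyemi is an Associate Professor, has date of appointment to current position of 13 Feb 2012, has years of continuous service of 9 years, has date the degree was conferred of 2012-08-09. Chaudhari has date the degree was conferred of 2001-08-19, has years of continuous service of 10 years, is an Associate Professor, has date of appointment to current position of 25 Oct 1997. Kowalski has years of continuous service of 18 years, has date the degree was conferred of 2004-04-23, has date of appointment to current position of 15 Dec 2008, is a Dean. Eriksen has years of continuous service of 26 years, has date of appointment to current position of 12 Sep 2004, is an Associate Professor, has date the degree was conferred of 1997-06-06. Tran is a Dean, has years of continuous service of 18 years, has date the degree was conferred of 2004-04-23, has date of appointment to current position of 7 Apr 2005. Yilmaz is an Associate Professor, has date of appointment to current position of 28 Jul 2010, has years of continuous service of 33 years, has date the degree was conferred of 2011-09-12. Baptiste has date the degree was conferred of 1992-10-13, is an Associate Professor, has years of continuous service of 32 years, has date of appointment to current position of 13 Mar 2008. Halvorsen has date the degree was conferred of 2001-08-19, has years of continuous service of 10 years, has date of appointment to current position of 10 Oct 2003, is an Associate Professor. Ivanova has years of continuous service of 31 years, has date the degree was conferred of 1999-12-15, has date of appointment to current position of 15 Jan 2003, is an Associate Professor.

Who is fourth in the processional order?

By current position: Tran and Kowalski (Dean); then Yilmaz, Baptiste, Ivanova, Eriksen, Chaudhari, Halvorsen and Adeyemi (Associate Professor).
Tran and Kowalski both have years of continuous service 18 years, so the next rule applies.
Tran and Kowalski both have date the degree was conferred 2004-04-23, so the next rule applies.
Among Tran and Kowalski, by date of appointment to current position (earlier first): Tran (7 Apr 2005) before Kowalski (15 Dec 2008).
Among Yilmaz, Baptiste, Ivanova, Eriksen, Chaudhari, Halvorsen and Adeyemi, by years of continuous service (higher first): Yilmaz (33 years) before Baptiste (32 years) before Ivanova (31 years) before Eriksen (26 years) before Chaudhari and Halvorsen (10 years) before Adeyemi (9 years).
Chaudhari and Halvorsen both have date the degree was conferred 2001-08-19, so the next rule applies.
Among Chaudhari and Halvorsen, by date of appointment to current position (earlier first): Chaudhari (25 Oct 1997) before Halvorsen (10 Oct 2003).
Order: Tran, Kowalski, Yilmaz, Baptiste, Ivanova, Eriksen, Chaudhari, Halvorsen, Adeyemi.

Baptiste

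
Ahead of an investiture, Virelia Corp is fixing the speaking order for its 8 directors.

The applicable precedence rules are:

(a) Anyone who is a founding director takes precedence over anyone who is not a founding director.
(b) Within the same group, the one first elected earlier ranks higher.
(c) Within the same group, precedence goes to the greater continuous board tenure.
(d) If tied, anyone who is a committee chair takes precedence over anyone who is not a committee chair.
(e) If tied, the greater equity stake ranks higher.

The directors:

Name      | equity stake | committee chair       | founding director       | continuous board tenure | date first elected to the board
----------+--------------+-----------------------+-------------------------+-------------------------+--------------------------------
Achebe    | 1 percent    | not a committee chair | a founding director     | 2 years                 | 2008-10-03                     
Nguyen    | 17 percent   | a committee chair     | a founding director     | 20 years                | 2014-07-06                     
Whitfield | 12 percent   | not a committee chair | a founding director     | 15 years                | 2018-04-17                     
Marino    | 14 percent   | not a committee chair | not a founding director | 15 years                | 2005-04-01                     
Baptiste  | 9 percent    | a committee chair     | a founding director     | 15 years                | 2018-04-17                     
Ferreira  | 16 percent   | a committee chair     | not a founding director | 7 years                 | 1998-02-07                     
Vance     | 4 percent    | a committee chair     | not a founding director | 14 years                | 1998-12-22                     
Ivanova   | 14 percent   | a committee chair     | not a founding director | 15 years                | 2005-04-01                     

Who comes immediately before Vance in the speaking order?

By the first rule: Achebe, Nguyen, Baptiste and Whitfield (each a founding director); then Ferreira, Vance, Ivanova and Marino (each not a founding director).
Among Achebe, Nguyen, Baptiste and Whitfield, by date first elected to the board (earlier first): Achebe (2008-10-03) before Nguyen (2014-07-06) before Baptiste and Whitfield (2018-04-17).
Baptiste and Whitfield both have continuous board tenure 15 years, so the next rule applies.
Among Baptiste and Whitfield, a committee chair before not a committee chair: Baptiste (a committee chair) before Whitfield (not a committee chair).
Among Ferreira, Vance, Ivanova and Marino, by date first elected to the board (earlier first): Ferreira (1998-02-07) before Vance (1998-12-22) before Ivanova and Marino (2005-04-01).
Ivanova and Marino both have continuous board tenure 15 years, so the next rule applies.
Among Ivanova and Marino, a committee chair before not a committee chair: Ivanova (a committee chair) before Marino (not a committee chair).
Order: Achebe, Nguyen, Baptiste, Whitfield, Ferreira, Vance, Ivanova, Marino.

Ferreira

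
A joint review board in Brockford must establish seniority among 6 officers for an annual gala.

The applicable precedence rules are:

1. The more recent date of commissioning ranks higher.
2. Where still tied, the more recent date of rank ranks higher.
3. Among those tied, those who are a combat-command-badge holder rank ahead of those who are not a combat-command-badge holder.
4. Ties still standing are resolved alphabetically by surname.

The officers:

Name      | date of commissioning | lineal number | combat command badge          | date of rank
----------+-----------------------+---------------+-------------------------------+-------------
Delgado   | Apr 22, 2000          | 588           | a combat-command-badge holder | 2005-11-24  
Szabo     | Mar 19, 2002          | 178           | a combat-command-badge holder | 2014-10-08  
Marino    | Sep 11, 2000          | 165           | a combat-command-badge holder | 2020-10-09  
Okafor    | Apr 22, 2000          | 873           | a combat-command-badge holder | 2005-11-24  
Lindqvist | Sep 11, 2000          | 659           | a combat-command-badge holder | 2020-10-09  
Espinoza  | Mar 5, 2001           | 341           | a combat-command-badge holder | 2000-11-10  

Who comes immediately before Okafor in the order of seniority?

Delgado

By date of commissioning (later first): Szabo (Mar 19, 2002); then Espinoza (Mar 5, 2001); then Lindqvist and Marino (both Sep 11, 2000); then Delgado and Okafor (both Apr 22, 2000).
Lindqvist and Marino both have date of rank 2020-10-09, so the next rule applies.
Lindqvist and Marino are each a combat-command-badge holder, so the next rule applies.
Among Lindqvist and Marino, alphabetically by surname: Lindqvist before Marino.
Delgado and Okafor both have date of rank 2005-11-24, so the next rule applies.
Delgado and Okafor are each a combat-command-badge holder, so the next rule applies.
Among Delgado and Okafor, alphabetically by surname: Delgado before Okafor.
Order: Szabo, Espinoza, Lindqvist, Marino, Delgado, Okafor.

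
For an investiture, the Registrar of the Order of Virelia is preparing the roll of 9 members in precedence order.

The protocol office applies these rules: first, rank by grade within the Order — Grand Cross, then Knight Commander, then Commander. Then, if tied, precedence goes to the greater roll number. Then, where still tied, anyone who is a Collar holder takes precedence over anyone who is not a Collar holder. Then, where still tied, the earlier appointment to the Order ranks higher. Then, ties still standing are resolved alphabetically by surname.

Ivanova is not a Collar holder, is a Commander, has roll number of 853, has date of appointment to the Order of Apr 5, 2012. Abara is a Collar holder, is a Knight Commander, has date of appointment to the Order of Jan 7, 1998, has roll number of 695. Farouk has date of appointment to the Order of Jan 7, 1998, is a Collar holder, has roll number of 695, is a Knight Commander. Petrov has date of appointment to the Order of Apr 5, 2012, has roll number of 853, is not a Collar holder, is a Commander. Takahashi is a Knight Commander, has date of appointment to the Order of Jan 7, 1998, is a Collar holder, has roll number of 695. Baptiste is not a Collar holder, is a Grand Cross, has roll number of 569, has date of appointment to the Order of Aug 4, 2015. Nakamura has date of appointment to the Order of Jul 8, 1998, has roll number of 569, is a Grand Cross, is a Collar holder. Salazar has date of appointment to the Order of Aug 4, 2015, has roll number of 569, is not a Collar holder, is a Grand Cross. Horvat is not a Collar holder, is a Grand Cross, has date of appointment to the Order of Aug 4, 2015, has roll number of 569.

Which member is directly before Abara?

By grade within the Order: Nakamura, Baptiste, Horvat and Salazar (Grand Cross); then Abara, Farouk and Takahashi (Knight Commander); then Ivanova and Petrov (Commander).
Nakamura, Baptiste, Horvat and Salazar all have roll number 569, so the next rule applies.
Among Nakamura, Baptiste, Horvat and Salazar, a Collar holder before not a Collar holder: Nakamura (a Collar holder) before Baptiste, Horvat and Salazar (not a Collar holder).
Baptiste, Horvat and Salazar all have date of appointment to the Order Aug 4, 2015, so the next rule applies.
Among Baptiste, Horvat and Salazar, alphabetically by surname: Baptiste before Horvat before Salazar.
Abara, Farouk and Takahashi all have roll number 695, so the next rule applies.
Abara, Farouk and Takahashi are each a Collar holder, so the next rule applies.
Abara, Farouk and Takahashi all have date of appointment to the Order Jan 7, 1998, so the next rule applies.
Among Abara, Farouk and Takahashi, alphabetically by surname: Abara before Farouk before Takahashi.
Ivanova and Petrov both have roll number 853, so the next rule applies.
Ivanova and Petrov are each not a Collar holder, so the next rule applies.
Ivanova and Petrov both have date of appointment to the Order Apr 5, 2012, so the next rule applies.
Among Ivanova and Petrov, alphabetically by surname: Ivanova before Petrov.
Order: Nakamura, Baptiste, Horvat, Salazar, Abara, Farouk, Takahashi, Ivanova, Petrov.

Salazar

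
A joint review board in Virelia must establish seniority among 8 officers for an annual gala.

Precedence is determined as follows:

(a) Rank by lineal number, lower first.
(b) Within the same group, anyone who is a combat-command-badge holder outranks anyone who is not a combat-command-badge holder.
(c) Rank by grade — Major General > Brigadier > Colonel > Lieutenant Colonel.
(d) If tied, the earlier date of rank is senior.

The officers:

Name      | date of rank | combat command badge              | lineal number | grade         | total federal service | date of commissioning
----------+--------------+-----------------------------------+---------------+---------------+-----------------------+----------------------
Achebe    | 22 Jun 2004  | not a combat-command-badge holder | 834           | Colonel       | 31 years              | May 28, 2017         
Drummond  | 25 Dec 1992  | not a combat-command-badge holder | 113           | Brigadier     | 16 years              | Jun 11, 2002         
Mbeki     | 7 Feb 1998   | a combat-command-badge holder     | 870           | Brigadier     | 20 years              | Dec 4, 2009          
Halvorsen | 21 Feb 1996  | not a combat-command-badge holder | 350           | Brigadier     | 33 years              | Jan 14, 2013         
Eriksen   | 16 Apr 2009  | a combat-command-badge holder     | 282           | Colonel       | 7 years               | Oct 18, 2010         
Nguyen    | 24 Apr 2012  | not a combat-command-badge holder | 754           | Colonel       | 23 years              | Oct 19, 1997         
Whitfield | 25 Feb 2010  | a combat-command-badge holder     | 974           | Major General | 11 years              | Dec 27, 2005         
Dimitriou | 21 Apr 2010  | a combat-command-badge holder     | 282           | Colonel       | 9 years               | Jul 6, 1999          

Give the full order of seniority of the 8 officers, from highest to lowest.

Drummond, Eriksen, Dimitriou, Halvorsen, Nguyen, Achebe, Mbeki, Whitfield

By lineal number (lower first): Drummond (113); then Eriksen and Dimitriou (both 282); then Halvorsen (350); then Nguyen (754); then Achebe (834); then Mbeki (870); then Whitfield (974).
Eriksen and Dimitriou are each a combat-command-badge holder, so the next rule applies.
Eriksen and Dimitriou are each Colonel, so the next rule applies.
Among Eriksen and Dimitriou, by date of rank (earlier first): Eriksen (16 Apr 2009) before Dimitriou (21 Apr 2010).
Full order: Drummond, Eriksen, Dimitriou, Halvorsen, Nguyen, Achebe, Mbeki, Whitfield.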